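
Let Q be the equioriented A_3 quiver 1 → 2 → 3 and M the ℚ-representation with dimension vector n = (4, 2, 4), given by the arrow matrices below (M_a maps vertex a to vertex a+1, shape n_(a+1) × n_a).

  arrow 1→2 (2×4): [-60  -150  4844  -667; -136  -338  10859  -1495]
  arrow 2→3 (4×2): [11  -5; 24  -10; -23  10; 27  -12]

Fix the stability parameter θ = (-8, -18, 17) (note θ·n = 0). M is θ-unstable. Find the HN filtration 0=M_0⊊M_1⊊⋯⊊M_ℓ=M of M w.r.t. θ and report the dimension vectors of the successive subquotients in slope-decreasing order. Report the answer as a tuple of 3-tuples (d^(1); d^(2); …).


Via rank(M_{q-1}∘⋯∘M_p): M ≅ I[1,1]^2, I[1,3]^2, I[3,3]^2.
μ_θ-semistable layers: μ^(1)=17; μ^(2)=-8; μ^(3)=-13

((0, 0, 4); (2, 0, 0); (2, 2, 0))


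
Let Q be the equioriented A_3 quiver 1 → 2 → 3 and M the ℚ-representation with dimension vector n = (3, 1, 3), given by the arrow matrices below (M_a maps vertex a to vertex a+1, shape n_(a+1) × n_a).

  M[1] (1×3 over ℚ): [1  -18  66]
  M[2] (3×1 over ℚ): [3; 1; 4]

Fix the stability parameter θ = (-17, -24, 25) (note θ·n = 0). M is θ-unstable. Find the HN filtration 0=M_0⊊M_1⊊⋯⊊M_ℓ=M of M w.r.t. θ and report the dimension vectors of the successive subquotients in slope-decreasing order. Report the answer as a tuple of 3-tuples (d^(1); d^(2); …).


Interval decomposition of M: I[1,1]^2, I[1,3], I[3,3]^2.
HN type (ℓ=3): μ^(1)=25; μ^(2)=-17; μ^(3)=-41/2

((0, 0, 3); (2, 0, 0); (1, 1, 0))


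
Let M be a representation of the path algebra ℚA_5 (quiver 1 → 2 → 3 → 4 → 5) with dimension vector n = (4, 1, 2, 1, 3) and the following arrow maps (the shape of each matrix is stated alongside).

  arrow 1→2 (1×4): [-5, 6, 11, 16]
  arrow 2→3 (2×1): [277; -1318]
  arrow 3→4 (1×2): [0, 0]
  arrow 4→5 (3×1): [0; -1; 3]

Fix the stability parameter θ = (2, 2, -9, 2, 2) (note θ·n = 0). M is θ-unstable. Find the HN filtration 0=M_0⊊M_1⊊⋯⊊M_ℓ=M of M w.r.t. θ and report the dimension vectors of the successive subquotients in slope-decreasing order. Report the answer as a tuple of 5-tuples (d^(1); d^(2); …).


Barcode: M ≅ I[1,1]^3, I[1,3], I[3,3], I[4,5], I[5,5]^2. HN layers by μ_θ (3 steps, strictly decreasing):
  μ^(1)=2; μ^(2)=-5/3; μ^(3)=-9

((3, 0, 0, 1, 3); (1, 1, 1, 0, 0); (0, 0, 1, 0, 0))


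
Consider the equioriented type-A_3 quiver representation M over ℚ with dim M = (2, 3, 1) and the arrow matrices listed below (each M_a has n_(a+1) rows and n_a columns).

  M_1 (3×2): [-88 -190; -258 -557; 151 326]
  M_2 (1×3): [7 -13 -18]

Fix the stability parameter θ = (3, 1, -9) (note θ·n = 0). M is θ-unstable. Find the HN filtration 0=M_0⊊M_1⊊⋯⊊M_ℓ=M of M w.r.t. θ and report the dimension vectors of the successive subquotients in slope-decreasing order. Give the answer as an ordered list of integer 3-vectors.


Via rank(M_{q-1}∘⋯∘M_p): M ≅ I[1,2], I[1,3], I[2,2].
μ_θ-semistable layers: μ^(1)=2; μ^(2)=1; μ^(3)=-5/3

((1, 1, 0); (0, 1, 0); (1, 1, 1))


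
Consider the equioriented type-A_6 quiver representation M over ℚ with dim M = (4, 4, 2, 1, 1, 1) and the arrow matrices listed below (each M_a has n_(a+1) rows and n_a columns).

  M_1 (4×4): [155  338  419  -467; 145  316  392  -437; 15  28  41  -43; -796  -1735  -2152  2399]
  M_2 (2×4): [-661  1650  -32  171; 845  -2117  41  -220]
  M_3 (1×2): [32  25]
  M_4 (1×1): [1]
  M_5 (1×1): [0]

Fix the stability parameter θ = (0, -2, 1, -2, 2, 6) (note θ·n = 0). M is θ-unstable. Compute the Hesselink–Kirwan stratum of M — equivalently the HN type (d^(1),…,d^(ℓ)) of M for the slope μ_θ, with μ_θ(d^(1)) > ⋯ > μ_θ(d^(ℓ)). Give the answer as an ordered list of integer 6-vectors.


Via rank(M_{q-1}∘⋯∘M_p): M ≅ I[1,2]^2, I[1,3], I[1,5], I[6,6].
μ_θ-semistable layers: μ^(1)=6; μ^(2)=2; μ^(3)=1; μ^(4)=-1/2; μ^(5)=-1

((0, 0, 0, 0, 0, 1); (0, 0, 0, 0, 1, 0); (0, 0, 1, 0, 0, 0); (0, 0, 1, 1, 0, 0); (4, 4, 0, 0, 0, 0))


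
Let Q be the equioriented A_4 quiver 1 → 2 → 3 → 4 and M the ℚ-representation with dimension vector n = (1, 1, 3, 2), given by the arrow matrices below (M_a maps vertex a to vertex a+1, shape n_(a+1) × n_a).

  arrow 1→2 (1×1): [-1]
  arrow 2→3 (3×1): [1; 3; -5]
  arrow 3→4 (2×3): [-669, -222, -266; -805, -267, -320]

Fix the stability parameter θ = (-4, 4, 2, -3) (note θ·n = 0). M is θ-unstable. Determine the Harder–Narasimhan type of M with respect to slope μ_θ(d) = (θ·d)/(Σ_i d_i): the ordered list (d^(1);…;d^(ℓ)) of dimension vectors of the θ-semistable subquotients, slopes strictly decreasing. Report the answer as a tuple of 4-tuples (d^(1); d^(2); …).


Interval decomposition of M: I[1,4], I[3,3], I[3,4].
HN type (ℓ=4): μ^(1)=2; μ^(2)=1; μ^(3)=-1/2; μ^(4)=-4

((0, 0, 1, 0); (0, 1, 1, 1); (0, 0, 1, 1); (1, 0, 0, 0))


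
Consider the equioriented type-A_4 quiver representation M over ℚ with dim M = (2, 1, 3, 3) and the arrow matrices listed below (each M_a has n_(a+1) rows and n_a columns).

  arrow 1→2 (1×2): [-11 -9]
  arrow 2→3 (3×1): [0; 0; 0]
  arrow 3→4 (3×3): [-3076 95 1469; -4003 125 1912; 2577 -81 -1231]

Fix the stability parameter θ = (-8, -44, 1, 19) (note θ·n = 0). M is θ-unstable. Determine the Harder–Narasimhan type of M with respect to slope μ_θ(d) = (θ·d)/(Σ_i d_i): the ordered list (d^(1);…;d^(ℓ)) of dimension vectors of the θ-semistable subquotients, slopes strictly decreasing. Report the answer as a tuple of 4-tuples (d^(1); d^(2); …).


Barcode: M ≅ I[1,1], I[1,2], I[3,4]^3. HN layers by μ_θ (4 steps, strictly decreasing):
  μ^(1)=19; μ^(2)=1; μ^(3)=-8; μ^(4)=-26

((0, 0, 0, 3); (0, 0, 3, 0); (1, 0, 0, 0); (1, 1, 0, 0))


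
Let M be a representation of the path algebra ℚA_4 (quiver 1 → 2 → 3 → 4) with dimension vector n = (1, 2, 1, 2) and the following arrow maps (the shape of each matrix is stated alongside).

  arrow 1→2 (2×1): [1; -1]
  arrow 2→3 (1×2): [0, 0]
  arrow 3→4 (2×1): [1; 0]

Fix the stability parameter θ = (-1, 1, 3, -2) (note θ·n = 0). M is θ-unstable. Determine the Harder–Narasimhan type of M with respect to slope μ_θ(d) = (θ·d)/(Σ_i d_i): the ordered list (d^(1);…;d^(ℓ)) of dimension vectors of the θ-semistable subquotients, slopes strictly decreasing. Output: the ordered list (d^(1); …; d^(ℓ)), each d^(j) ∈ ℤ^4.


Barcode: M ≅ I[1,2], I[2,2], I[3,4], I[4,4]. HN layers by μ_θ (4 steps, strictly decreasing):
  μ^(1)=1; μ^(2)=1/2; μ^(3)=-1; μ^(4)=-2

((0, 2, 0, 0); (0, 0, 1, 1); (1, 0, 0, 0); (0, 0, 0, 1))


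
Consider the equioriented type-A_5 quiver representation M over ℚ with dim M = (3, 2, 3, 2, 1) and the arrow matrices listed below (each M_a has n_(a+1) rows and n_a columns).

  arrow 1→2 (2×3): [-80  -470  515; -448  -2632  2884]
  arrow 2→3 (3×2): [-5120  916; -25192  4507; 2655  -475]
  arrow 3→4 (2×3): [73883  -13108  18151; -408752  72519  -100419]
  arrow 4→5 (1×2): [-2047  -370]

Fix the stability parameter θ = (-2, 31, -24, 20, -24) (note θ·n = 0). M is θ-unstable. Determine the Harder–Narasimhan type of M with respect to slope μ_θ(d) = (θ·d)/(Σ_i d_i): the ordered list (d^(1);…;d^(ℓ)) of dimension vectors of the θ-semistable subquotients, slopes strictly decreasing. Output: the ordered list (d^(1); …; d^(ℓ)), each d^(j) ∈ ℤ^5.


Barcode: M ≅ I[1,1]^2, I[1,5], I[2,4], I[3,3]. HN layers by μ_θ (5 steps, strictly decreasing):
  μ^(1)=20; μ^(2)=7/2; μ^(3)=3/4; μ^(4)=-2; μ^(5)=-24

((0, 0, 0, 1, 0); (0, 1, 1, 0, 0); (0, 1, 1, 1, 1); (3, 0, 0, 0, 0); (0, 0, 1, 0, 0))


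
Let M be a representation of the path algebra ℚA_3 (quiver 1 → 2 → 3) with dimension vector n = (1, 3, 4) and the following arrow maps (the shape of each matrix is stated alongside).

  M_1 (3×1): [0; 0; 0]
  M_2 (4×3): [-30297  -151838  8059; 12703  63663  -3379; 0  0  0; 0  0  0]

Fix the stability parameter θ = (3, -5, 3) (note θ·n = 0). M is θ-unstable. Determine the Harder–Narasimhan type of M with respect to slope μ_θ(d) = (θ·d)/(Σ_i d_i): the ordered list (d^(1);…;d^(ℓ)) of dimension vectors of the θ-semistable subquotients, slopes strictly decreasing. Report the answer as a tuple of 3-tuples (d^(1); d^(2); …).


Barcode: M ≅ I[1,1], I[2,2], I[2,3]^2, I[3,3]^2. HN layers by μ_θ (2 steps, strictly decreasing):
  μ^(1)=3; μ^(2)=-5

((1, 0, 4); (0, 3, 0))


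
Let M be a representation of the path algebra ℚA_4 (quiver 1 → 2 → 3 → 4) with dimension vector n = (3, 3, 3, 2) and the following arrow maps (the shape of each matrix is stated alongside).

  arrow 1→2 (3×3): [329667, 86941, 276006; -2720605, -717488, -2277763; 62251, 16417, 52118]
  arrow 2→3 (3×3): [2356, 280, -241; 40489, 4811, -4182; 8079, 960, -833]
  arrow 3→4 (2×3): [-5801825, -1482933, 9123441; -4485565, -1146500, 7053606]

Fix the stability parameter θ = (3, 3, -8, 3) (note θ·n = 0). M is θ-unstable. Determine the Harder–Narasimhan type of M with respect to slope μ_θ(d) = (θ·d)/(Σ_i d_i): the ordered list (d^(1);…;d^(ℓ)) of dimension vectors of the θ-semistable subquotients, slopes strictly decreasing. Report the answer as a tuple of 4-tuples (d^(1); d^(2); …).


Barcode: M ≅ I[1,3], I[1,4]^2. HN layers by μ_θ (2 steps, strictly decreasing):
  μ^(1)=3; μ^(2)=-2/3

((0, 0, 0, 2); (3, 3, 3, 0))


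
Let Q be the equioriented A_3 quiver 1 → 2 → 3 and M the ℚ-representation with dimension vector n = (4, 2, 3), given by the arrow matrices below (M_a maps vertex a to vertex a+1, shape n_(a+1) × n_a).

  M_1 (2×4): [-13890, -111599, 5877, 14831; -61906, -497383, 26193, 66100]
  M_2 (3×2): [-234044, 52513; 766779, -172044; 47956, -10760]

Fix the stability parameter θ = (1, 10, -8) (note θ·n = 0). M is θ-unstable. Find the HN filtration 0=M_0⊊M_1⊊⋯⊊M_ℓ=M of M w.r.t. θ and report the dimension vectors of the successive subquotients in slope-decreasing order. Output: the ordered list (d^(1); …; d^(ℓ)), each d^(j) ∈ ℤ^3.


Interval decomposition of M: I[1,1]^2, I[1,3]^2, I[3,3].
HN type (ℓ=2): μ^(1)=1; μ^(2)=-8

((4, 2, 2); (0, 0, 1))


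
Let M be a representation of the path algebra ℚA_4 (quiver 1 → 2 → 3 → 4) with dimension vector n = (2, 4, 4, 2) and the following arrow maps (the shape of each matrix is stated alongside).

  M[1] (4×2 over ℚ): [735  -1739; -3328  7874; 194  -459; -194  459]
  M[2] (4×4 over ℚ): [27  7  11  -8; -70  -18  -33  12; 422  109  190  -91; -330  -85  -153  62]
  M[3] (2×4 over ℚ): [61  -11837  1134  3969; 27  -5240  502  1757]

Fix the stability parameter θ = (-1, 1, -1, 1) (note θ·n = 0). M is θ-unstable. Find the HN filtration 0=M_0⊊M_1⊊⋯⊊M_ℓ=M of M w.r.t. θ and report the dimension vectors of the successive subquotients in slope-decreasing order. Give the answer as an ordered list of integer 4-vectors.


Via rank(M_{q-1}∘⋯∘M_p): M ≅ I[1,4]^2, I[2,3]^2.
μ_θ-semistable layers: μ^(1)=1; μ^(2)=0; μ^(3)=-1

((0, 0, 0, 2); (0, 4, 4, 0); (2, 0, 0, 0))


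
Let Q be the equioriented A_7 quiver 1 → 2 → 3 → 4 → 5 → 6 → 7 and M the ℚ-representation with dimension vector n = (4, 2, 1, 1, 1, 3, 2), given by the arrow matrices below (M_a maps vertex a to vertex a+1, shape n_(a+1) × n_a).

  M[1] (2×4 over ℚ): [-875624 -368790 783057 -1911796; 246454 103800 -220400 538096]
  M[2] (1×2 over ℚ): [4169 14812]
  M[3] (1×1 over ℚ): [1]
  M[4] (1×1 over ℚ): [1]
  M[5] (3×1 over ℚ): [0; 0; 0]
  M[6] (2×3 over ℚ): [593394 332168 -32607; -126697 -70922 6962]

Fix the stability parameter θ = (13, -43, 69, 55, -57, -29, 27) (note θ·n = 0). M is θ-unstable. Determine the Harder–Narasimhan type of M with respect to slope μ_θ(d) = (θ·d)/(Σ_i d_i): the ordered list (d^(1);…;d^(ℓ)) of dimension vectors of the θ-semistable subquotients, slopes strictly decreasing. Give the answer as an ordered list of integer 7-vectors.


Interval decomposition of M: I[1,1]^2, I[1,2], I[1,5], I[6,6], I[6,7]^2.
HN type (ℓ=5): μ^(1)=27; μ^(2)=67/3; μ^(3)=13; μ^(4)=-15; μ^(5)=-29

((0, 0, 0, 0, 0, 0, 2); (0, 0, 1, 1, 1, 0, 0); (2, 0, 0, 0, 0, 0, 0); (2, 2, 0, 0, 0, 0, 0); (0, 0, 0, 0, 0, 3, 0))


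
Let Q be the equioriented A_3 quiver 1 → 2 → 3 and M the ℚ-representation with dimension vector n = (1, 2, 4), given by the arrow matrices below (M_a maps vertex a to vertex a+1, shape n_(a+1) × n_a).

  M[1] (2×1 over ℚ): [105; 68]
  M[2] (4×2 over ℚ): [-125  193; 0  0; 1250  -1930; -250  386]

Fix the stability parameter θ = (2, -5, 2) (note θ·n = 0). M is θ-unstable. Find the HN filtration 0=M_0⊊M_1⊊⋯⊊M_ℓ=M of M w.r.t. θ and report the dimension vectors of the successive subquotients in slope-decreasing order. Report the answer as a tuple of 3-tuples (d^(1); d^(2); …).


Barcode: M ≅ I[1,3], I[2,2], I[3,3]^3. HN layers by μ_θ (3 steps, strictly decreasing):
  μ^(1)=2; μ^(2)=-3/2; μ^(3)=-5

((0, 0, 4); (1, 1, 0); (0, 1, 0))


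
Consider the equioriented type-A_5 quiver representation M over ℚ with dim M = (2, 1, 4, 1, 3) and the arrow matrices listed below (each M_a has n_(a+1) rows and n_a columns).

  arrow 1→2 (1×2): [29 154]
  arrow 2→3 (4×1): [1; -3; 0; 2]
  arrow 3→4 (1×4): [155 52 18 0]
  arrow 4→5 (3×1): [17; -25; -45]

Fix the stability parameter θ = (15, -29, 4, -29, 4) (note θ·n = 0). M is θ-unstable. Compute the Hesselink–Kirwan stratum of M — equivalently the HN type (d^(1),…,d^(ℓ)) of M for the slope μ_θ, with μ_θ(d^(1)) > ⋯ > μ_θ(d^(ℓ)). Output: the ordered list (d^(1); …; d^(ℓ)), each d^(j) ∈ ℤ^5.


Barcode: M ≅ I[1,1], I[1,5], I[3,3]^3, I[5,5]^2. HN layers by μ_θ (3 steps, strictly decreasing):
  μ^(1)=15; μ^(2)=4; μ^(3)=-39/4

((1, 0, 0, 0, 0); (0, 0, 3, 0, 3); (1, 1, 1, 1, 0))


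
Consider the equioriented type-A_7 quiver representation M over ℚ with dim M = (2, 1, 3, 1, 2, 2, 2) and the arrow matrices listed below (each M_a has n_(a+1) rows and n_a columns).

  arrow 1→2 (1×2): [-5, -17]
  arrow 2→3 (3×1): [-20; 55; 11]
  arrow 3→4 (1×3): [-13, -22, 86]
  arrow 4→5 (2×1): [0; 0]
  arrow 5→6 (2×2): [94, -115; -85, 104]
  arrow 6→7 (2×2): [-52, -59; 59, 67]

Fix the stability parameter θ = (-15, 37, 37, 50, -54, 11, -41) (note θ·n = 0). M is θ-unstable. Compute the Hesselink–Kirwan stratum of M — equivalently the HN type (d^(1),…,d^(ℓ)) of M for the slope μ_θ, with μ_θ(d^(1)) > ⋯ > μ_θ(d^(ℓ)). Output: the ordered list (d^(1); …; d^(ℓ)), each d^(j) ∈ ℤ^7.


Barcode: M ≅ I[1,1], I[1,4], I[3,3]^2, I[5,7]^2. HN layers by μ_θ (4 steps, strictly decreasing):
  μ^(1)=50; μ^(2)=37; μ^(3)=-15; μ^(4)=-54

((0, 0, 0, 1, 0, 0, 0); (0, 1, 3, 0, 0, 0, 0); (2, 0, 0, 0, 0, 2, 2); (0, 0, 0, 0, 2, 0, 0))


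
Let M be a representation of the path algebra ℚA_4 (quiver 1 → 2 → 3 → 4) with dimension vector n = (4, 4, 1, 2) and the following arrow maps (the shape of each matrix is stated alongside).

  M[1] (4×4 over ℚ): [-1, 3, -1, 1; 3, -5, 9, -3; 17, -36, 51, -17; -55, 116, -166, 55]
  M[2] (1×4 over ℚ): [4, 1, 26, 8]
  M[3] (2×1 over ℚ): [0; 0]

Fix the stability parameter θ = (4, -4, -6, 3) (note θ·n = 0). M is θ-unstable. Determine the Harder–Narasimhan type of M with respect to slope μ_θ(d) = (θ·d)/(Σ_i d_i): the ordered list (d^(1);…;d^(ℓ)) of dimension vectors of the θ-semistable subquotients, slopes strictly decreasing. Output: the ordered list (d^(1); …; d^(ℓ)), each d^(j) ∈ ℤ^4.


Via rank(M_{q-1}∘⋯∘M_p): M ≅ I[1,1], I[1,2]^2, I[1,3], I[2,2], I[4,4]^2.
μ_θ-semistable layers: μ^(1)=4; μ^(2)=3; μ^(3)=0; μ^(4)=-2; μ^(5)=-4

((1, 0, 0, 0); (0, 0, 0, 2); (2, 2, 0, 0); (1, 1, 1, 0); (0, 1, 0, 0))


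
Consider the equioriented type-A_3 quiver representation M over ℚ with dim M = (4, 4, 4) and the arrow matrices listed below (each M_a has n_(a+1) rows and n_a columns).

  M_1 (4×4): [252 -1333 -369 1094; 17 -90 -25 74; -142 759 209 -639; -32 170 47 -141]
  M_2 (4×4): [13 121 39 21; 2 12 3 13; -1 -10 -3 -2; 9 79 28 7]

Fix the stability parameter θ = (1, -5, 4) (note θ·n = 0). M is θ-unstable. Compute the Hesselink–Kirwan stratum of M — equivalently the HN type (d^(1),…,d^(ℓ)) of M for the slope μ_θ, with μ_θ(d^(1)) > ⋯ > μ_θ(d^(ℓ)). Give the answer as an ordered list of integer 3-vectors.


Via rank(M_{q-1}∘⋯∘M_p): M ≅ I[1,3]^4.
μ_θ-semistable layers: μ^(1)=4; μ^(2)=-2

((0, 0, 4); (4, 4, 0))


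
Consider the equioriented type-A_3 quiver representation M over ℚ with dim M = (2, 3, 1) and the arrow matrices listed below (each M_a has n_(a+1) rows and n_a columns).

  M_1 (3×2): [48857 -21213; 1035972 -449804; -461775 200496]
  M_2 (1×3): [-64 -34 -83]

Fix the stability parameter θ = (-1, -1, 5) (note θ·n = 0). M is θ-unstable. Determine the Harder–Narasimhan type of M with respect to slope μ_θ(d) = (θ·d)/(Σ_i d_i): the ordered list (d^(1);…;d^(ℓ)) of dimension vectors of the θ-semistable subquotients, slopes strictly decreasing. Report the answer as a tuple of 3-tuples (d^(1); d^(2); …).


Interval decomposition of M: I[1,2], I[1,3], I[2,2].
HN type (ℓ=2): μ^(1)=5; μ^(2)=-1

((0, 0, 1); (2, 3, 0))


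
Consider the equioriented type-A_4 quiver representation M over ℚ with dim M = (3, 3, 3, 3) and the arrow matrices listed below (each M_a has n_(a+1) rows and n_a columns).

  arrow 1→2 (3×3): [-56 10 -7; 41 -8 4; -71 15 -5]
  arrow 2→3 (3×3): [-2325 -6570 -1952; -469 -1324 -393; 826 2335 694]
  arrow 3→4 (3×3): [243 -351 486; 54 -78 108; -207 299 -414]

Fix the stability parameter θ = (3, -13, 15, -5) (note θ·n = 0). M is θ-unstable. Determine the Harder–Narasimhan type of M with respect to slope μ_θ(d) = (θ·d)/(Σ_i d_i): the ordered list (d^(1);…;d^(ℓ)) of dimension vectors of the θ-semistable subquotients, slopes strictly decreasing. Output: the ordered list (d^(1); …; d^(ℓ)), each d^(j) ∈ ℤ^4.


Interval decomposition of M: I[1,3]^2, I[1,4], I[4,4]^2.
HN type (ℓ=3): μ^(1)=15; μ^(2)=5; μ^(3)=-5

((0, 0, 2, 0); (0, 0, 1, 1); (3, 3, 0, 2))


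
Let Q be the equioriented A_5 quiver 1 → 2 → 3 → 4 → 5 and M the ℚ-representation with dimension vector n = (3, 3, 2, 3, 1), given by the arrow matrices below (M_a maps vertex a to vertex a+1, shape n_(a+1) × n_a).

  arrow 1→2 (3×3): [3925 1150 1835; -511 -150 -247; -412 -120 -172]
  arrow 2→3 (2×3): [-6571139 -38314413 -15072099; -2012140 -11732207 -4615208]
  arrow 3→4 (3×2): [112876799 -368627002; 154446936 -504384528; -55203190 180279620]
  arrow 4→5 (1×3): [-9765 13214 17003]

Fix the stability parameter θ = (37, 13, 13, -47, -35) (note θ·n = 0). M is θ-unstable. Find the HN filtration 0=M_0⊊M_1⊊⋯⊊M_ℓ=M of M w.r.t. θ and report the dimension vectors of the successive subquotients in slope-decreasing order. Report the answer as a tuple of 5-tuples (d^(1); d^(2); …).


Interval decomposition of M: I[1,1], I[1,3], I[1,5], I[2,2], I[4,4]^2.
HN type (ℓ=5): μ^(1)=37; μ^(2)=21; μ^(3)=13; μ^(4)=-19/5; μ^(5)=-47

((1, 0, 0, 0, 0); (1, 1, 1, 0, 0); (0, 1, 0, 0, 0); (1, 1, 1, 1, 1); (0, 0, 0, 2, 0))


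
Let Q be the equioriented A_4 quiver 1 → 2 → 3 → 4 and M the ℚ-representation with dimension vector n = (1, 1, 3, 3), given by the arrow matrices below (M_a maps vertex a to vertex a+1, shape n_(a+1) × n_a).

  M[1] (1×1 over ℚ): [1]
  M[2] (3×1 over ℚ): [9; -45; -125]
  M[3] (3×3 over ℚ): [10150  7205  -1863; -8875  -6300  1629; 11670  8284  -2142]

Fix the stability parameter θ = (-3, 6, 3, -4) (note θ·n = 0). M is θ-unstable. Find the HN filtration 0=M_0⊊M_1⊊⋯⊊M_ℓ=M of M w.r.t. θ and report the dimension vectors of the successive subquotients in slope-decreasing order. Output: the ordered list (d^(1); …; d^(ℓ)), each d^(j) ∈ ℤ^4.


Via rank(M_{q-1}∘⋯∘M_p): M ≅ I[1,3], I[3,4]^2, I[4,4].
μ_θ-semistable layers: μ^(1)=9/2; μ^(2)=-1/2; μ^(3)=-3; μ^(4)=-4

((0, 1, 1, 0); (0, 0, 2, 2); (1, 0, 0, 0); (0, 0, 0, 1))


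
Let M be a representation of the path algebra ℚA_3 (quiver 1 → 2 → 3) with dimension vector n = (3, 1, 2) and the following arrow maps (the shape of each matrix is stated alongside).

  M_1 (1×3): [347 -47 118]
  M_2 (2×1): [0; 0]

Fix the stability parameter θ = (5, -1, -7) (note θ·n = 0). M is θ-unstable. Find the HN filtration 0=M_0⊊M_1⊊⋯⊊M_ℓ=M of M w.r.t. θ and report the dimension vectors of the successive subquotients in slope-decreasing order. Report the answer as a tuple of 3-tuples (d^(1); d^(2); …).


Interval decomposition of M: I[1,1]^2, I[1,2], I[3,3]^2.
HN type (ℓ=3): μ^(1)=5; μ^(2)=2; μ^(3)=-7

((2, 0, 0); (1, 1, 0); (0, 0, 2))


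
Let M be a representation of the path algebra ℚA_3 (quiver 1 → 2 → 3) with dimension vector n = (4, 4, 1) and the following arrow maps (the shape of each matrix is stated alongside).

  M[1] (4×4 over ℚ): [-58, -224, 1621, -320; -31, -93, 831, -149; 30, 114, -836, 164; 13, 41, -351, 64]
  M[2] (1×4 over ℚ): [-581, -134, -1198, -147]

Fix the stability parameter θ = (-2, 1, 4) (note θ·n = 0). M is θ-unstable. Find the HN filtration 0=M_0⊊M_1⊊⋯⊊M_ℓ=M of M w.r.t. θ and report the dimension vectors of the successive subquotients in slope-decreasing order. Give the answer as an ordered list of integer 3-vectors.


Interval decomposition of M: I[1,1], I[1,2]^2, I[1,3], I[2,2].
HN type (ℓ=3): μ^(1)=4; μ^(2)=1; μ^(3)=-2

((0, 0, 1); (0, 4, 0); (4, 0, 0))


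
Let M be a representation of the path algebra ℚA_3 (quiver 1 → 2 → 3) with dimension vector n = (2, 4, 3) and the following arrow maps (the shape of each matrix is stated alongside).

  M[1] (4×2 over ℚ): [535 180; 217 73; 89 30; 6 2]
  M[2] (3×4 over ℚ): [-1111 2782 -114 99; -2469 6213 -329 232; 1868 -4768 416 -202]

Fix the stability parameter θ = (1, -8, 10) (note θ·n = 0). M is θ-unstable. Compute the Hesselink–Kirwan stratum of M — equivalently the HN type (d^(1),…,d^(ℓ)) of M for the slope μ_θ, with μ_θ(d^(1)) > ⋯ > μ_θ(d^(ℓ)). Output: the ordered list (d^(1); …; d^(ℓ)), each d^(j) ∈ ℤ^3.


Barcode: M ≅ I[1,3]^2, I[2,2], I[2,3]. HN layers by μ_θ (3 steps, strictly decreasing):
  μ^(1)=10; μ^(2)=-7/2; μ^(3)=-8

((0, 0, 3); (2, 2, 0); (0, 2, 0))


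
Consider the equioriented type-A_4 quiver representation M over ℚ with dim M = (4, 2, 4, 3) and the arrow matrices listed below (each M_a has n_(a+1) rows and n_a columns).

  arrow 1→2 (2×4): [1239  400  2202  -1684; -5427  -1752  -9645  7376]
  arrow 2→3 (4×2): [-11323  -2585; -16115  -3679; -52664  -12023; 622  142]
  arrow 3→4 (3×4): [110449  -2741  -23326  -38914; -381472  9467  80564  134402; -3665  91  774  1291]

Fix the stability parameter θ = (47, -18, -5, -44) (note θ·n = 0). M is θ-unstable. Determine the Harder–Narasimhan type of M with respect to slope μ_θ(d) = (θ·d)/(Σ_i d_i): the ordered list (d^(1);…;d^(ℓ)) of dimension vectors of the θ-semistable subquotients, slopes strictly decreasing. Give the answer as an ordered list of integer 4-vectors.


Interval decomposition of M: I[1,1]^2, I[1,3], I[1,4], I[3,4]^2.
HN type (ℓ=4): μ^(1)=47; μ^(2)=8; μ^(3)=-5; μ^(4)=-49/2

((2, 0, 0, 0); (1, 1, 1, 0); (1, 1, 1, 1); (0, 0, 2, 2))


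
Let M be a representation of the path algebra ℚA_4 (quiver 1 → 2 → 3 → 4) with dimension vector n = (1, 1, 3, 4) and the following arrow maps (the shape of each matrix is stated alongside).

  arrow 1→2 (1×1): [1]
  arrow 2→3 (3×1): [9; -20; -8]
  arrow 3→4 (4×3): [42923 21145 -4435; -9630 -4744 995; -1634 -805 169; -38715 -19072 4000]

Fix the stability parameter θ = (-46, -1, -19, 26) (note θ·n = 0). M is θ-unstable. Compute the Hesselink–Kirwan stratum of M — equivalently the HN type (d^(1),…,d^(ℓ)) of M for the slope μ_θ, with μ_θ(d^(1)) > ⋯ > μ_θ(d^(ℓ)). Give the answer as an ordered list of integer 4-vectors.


Barcode: M ≅ I[1,4], I[3,4]^2, I[4,4]. HN layers by μ_θ (4 steps, strictly decreasing):
  μ^(1)=26; μ^(2)=-10; μ^(3)=-19; μ^(4)=-46

((0, 0, 0, 4); (0, 1, 1, 0); (0, 0, 2, 0); (1, 0, 0, 0))


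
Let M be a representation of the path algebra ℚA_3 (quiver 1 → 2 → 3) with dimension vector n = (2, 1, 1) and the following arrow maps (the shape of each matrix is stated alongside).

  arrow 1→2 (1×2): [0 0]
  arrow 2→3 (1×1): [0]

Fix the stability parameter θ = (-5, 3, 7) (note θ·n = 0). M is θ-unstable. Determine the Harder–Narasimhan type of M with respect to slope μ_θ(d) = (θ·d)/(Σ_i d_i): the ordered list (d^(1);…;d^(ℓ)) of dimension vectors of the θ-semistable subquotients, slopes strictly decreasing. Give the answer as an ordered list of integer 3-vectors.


Barcode: M ≅ I[1,1]^2, I[2,2], I[3,3]. HN layers by μ_θ (3 steps, strictly decreasing):
  μ^(1)=7; μ^(2)=3; μ^(3)=-5

((0, 0, 1); (0, 1, 0); (2, 0, 0))


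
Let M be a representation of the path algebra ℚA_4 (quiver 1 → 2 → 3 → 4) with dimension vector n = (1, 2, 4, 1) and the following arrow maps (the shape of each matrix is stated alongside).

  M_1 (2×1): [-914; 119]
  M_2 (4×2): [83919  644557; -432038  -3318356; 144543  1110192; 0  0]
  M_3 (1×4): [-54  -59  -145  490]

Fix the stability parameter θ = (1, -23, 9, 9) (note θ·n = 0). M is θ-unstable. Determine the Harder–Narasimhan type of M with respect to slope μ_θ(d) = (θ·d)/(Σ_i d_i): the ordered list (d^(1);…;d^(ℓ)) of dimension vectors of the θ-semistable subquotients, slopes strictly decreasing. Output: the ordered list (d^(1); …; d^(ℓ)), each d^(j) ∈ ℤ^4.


Interval decomposition of M: I[1,3], I[2,4], I[3,3]^2.
HN type (ℓ=3): μ^(1)=9; μ^(2)=-11; μ^(3)=-23

((0, 0, 4, 1); (1, 1, 0, 0); (0, 1, 0, 0))


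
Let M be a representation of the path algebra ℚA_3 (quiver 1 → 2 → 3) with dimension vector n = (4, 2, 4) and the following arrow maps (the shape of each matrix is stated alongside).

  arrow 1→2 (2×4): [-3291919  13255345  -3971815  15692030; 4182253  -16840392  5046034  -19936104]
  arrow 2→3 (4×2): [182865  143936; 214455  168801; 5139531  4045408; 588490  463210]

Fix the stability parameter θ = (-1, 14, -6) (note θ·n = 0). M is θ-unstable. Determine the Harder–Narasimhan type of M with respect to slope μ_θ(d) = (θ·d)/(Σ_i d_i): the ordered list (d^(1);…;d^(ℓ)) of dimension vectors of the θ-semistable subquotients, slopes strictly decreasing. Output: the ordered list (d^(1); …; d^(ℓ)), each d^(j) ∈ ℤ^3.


Via rank(M_{q-1}∘⋯∘M_p): M ≅ I[1,1]^2, I[1,3]^2, I[3,3]^2.
μ_θ-semistable layers: μ^(1)=4; μ^(2)=-1; μ^(3)=-6

((0, 2, 2); (4, 0, 0); (0, 0, 2))


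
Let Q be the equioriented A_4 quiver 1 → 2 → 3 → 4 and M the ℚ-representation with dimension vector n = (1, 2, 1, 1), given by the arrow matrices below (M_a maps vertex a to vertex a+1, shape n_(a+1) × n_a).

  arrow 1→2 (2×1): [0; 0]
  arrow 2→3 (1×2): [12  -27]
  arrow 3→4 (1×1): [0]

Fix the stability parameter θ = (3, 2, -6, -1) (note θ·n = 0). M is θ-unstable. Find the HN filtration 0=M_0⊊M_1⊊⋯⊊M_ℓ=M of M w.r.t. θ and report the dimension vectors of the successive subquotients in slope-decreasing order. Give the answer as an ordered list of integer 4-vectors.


Via rank(M_{q-1}∘⋯∘M_p): M ≅ I[1,1], I[2,2], I[2,3], I[4,4].
μ_θ-semistable layers: μ^(1)=3; μ^(2)=2; μ^(3)=-1; μ^(4)=-2

((1, 0, 0, 0); (0, 1, 0, 0); (0, 0, 0, 1); (0, 1, 1, 0))


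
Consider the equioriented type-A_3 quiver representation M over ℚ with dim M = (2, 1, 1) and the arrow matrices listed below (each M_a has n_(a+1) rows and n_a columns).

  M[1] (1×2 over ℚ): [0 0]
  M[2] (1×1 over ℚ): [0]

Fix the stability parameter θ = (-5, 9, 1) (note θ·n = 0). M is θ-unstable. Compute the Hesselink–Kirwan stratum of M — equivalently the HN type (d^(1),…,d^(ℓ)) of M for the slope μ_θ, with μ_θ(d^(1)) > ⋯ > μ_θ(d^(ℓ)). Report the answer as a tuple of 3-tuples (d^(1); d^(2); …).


Interval decomposition of M: I[1,1]^2, I[2,2], I[3,3].
HN type (ℓ=3): μ^(1)=9; μ^(2)=1; μ^(3)=-5

((0, 1, 0); (0, 0, 1); (2, 0, 0))


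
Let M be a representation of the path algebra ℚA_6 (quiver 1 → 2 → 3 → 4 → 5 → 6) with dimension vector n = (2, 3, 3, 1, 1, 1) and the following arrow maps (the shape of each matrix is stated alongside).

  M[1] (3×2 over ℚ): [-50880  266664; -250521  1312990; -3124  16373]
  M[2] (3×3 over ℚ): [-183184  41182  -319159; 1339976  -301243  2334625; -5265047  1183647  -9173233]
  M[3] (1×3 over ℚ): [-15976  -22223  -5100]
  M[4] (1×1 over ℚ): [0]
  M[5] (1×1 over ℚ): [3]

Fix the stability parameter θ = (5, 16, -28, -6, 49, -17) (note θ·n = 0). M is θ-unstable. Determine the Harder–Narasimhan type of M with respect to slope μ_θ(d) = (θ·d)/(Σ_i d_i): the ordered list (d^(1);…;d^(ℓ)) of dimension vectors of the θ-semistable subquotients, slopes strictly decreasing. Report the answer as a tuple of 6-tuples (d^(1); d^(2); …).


Via rank(M_{q-1}∘⋯∘M_p): M ≅ I[1,3], I[1,4], I[2,3], I[5,6].
μ_θ-semistable layers: μ^(1)=16; μ^(2)=-7/3; μ^(3)=-13/4; μ^(4)=-6

((0, 0, 0, 0, 1, 1); (1, 1, 1, 0, 0, 0); (1, 1, 1, 1, 0, 0); (0, 1, 1, 0, 0, 0))


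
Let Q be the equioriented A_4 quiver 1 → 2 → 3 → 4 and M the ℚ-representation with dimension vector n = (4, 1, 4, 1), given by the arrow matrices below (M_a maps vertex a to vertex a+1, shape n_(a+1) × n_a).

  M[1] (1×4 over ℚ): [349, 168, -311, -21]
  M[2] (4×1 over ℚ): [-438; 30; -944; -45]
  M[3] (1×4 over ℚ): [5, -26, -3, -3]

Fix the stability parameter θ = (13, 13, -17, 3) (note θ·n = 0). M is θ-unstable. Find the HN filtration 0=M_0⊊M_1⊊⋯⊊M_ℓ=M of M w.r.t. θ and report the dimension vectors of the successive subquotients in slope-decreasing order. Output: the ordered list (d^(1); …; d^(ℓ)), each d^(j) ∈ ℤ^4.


Interval decomposition of M: I[1,1]^3, I[1,4], I[3,3]^3.
HN type (ℓ=3): μ^(1)=13; μ^(2)=3; μ^(3)=-17

((3, 0, 0, 0); (1, 1, 1, 1); (0, 0, 3, 0))


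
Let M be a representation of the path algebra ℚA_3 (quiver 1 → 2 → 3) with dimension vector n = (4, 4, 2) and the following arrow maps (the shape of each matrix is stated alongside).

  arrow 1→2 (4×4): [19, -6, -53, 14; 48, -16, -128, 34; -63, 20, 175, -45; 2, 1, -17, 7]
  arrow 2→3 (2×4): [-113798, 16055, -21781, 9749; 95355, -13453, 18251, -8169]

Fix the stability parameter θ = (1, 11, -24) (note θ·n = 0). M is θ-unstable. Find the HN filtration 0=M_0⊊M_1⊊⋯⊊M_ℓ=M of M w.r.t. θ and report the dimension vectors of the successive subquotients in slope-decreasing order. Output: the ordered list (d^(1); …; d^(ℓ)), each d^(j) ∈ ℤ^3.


Interval decomposition of M: I[1,1], I[1,2], I[1,3]^2, I[2,2].
HN type (ℓ=3): μ^(1)=11; μ^(2)=1; μ^(3)=-4

((0, 2, 0); (2, 0, 0); (2, 2, 2))


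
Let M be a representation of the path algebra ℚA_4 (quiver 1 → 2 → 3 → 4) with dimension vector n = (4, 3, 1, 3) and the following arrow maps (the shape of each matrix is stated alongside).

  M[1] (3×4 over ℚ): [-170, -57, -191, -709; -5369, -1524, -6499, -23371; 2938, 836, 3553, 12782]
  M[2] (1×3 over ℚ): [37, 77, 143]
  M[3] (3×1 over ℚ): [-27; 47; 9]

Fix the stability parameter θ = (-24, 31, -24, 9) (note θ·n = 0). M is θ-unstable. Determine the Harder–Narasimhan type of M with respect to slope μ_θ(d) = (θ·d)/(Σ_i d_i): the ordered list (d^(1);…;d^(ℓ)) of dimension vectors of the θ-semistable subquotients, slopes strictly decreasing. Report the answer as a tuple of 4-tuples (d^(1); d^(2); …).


Via rank(M_{q-1}∘⋯∘M_p): M ≅ I[1,1], I[1,2]^2, I[1,4], I[4,4]^2.
μ_θ-semistable layers: μ^(1)=31; μ^(2)=9; μ^(3)=7/2; μ^(4)=-24

((0, 2, 0, 0); (0, 0, 0, 3); (0, 1, 1, 0); (4, 0, 0, 0))


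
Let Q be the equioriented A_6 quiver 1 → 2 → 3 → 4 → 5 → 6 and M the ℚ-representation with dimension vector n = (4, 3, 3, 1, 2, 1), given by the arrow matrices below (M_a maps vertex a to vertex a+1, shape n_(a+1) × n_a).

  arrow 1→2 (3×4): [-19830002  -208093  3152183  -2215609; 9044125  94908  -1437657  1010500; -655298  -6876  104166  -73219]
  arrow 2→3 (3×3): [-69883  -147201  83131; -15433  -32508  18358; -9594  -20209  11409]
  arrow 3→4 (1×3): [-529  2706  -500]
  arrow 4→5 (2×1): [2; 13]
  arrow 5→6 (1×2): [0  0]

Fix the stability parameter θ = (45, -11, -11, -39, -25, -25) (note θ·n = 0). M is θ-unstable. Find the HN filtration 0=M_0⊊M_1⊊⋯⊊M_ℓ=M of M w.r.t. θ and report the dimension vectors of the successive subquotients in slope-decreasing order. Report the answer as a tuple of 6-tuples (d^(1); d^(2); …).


Via rank(M_{q-1}∘⋯∘M_p): M ≅ I[1,1], I[1,2], I[1,3], I[1,5], I[3,3], I[5,5], I[6,6].
μ_θ-semistable layers: μ^(1)=45; μ^(2)=17; μ^(3)=23/3; μ^(4)=-41/5; μ^(5)=-11; μ^(6)=-25

((1, 0, 0, 0, 0, 0); (1, 1, 0, 0, 0, 0); (1, 1, 1, 0, 0, 0); (1, 1, 1, 1, 1, 0); (0, 0, 1, 0, 0, 0); (0, 0, 0, 0, 1, 1))


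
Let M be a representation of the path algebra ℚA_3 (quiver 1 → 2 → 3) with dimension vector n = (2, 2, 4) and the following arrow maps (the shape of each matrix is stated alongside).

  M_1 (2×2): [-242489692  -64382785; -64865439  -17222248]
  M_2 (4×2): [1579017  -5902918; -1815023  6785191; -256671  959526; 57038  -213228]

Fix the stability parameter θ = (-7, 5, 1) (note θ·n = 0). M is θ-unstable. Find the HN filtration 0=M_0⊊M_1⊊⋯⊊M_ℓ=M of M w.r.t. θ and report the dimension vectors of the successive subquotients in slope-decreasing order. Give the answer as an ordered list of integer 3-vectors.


Via rank(M_{q-1}∘⋯∘M_p): M ≅ I[1,3]^2, I[3,3]^2.
μ_θ-semistable layers: μ^(1)=3; μ^(2)=1; μ^(3)=-7

((0, 2, 2); (0, 0, 2); (2, 0, 0))


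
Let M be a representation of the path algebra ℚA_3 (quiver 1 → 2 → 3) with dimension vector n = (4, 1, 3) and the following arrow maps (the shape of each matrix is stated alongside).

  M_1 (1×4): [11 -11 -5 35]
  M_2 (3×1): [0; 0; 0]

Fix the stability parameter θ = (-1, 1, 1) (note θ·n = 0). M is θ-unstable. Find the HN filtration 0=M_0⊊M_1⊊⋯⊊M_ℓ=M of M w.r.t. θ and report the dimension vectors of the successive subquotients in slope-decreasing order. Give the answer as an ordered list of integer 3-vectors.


Via rank(M_{q-1}∘⋯∘M_p): M ≅ I[1,1]^3, I[1,2], I[3,3]^3.
μ_θ-semistable layers: μ^(1)=1; μ^(2)=-1

((0, 1, 3); (4, 0, 0))


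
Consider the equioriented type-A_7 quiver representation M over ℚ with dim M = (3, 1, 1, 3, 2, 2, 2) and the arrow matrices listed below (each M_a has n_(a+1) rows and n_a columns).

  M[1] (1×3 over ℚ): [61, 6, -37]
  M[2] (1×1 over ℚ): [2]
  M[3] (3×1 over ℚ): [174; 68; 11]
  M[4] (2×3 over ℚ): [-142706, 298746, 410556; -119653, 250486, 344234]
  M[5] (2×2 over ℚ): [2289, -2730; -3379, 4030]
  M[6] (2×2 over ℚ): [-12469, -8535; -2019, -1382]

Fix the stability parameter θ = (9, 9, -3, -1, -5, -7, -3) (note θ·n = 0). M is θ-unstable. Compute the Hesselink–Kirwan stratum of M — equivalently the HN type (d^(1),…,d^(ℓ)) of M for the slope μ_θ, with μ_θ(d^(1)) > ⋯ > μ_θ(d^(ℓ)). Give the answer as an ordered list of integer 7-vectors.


Barcode: M ≅ I[1,1]^2, I[1,4], I[4,5], I[4,7], I[6,7]. HN layers by μ_θ (5 steps, strictly decreasing):
  μ^(1)=9; μ^(2)=7/2; μ^(3)=-3; μ^(4)=-13/3; μ^(5)=-7

((2, 0, 0, 0, 0, 0, 0); (1, 1, 1, 1, 0, 0, 0); (0, 0, 0, 1, 1, 0, 2); (0, 0, 0, 1, 1, 1, 0); (0, 0, 0, 0, 0, 1, 0))


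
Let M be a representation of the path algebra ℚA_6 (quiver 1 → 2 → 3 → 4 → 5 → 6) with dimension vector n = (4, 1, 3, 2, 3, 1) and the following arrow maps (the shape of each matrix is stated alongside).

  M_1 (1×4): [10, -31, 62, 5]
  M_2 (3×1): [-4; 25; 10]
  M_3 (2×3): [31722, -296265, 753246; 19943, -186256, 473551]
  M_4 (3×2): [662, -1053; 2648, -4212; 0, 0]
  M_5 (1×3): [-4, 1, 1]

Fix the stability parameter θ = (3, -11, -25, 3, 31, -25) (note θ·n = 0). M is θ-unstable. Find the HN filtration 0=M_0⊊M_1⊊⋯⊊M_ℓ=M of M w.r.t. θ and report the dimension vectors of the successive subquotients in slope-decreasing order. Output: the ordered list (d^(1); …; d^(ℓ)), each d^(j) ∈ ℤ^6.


Interval decomposition of M: I[1,1]^3, I[1,4], I[3,3], I[3,5], I[5,5], I[5,6].
HN type (ℓ=4): μ^(1)=31; μ^(2)=3; μ^(3)=-11; μ^(4)=-25

((0, 0, 0, 0, 2, 0); (3, 0, 0, 2, 1, 1); (1, 1, 1, 0, 0, 0); (0, 0, 2, 0, 0, 0))


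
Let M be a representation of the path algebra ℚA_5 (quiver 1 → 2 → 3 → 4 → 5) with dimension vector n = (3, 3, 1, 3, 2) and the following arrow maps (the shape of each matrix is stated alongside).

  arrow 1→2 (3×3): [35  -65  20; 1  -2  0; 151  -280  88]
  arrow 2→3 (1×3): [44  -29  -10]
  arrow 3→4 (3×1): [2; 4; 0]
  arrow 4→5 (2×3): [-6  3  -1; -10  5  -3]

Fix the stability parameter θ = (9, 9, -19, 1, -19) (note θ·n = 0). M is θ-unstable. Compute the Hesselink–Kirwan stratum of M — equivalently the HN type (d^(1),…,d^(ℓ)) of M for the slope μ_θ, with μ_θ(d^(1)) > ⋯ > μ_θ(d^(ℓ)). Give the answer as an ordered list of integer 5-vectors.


Interval decomposition of M: I[1,1], I[1,2], I[1,4], I[2,2], I[4,5]^2.
HN type (ℓ=4): μ^(1)=9; μ^(2)=1; μ^(3)=-1/3; μ^(4)=-9

((2, 2, 0, 0, 0); (0, 0, 0, 1, 0); (1, 1, 1, 0, 0); (0, 0, 0, 2, 2))


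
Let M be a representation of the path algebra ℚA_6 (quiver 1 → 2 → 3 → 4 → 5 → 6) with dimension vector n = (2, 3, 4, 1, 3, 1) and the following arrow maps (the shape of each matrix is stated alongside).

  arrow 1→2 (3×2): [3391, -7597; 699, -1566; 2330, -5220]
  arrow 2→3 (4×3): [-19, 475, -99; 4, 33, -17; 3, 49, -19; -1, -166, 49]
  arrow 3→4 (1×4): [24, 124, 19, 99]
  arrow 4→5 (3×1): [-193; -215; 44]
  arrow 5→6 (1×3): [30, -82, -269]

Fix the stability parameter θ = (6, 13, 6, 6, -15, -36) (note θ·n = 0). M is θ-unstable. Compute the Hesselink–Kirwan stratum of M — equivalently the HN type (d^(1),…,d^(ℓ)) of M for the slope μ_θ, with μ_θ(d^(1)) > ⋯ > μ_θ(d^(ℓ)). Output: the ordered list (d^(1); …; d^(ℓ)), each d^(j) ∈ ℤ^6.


Barcode: M ≅ I[1,3], I[1,6], I[2,3], I[3,3], I[5,5]^2. HN layers by μ_θ (4 steps, strictly decreasing):
  μ^(1)=19/2; μ^(2)=6; μ^(3)=-10/3; μ^(4)=-15

((0, 2, 2, 0, 0, 0); (1, 0, 1, 0, 0, 0); (1, 1, 1, 1, 1, 1); (0, 0, 0, 0, 2, 0))


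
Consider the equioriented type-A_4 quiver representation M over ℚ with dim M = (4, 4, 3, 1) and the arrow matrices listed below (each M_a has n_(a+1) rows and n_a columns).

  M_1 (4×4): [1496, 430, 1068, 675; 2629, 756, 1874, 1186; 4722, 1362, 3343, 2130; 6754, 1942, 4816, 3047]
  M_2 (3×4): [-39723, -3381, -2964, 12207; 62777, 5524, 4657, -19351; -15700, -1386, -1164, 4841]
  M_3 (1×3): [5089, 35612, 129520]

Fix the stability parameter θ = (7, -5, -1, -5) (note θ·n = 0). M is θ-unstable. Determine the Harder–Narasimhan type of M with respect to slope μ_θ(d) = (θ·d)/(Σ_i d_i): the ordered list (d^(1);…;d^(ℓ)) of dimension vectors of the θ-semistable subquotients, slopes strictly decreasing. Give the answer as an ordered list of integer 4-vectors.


Barcode: M ≅ I[1,1], I[1,3]^2, I[1,4], I[2,2]. HN layers by μ_θ (4 steps, strictly decreasing):
  μ^(1)=7; μ^(2)=1/3; μ^(3)=-1; μ^(4)=-5

((1, 0, 0, 0); (2, 2, 2, 0); (1, 1, 1, 1); (0, 1, 0, 0))


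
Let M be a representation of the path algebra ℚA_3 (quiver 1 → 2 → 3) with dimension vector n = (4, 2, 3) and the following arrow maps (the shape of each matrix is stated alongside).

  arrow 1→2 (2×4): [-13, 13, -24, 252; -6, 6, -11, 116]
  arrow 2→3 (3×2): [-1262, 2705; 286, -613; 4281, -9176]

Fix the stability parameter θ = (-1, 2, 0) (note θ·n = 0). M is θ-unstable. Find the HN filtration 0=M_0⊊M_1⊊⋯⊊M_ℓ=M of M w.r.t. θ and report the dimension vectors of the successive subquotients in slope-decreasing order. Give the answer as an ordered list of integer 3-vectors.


Interval decomposition of M: I[1,1]^2, I[1,3]^2, I[3,3].
HN type (ℓ=3): μ^(1)=1; μ^(2)=0; μ^(3)=-1

((0, 2, 2); (0, 0, 1); (4, 0, 0))
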